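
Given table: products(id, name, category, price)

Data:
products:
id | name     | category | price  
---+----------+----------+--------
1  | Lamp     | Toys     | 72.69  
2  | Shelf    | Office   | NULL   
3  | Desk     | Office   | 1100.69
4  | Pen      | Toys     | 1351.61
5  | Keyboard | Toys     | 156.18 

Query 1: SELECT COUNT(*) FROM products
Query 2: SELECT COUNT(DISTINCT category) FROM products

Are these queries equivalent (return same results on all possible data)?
No, not equivalent

Query 1 returns: [(5,)]
Query 2 returns: [(2,)]

Reason: COUNT(*) counts rows, COUNT(DISTINCT category) counts unique categorys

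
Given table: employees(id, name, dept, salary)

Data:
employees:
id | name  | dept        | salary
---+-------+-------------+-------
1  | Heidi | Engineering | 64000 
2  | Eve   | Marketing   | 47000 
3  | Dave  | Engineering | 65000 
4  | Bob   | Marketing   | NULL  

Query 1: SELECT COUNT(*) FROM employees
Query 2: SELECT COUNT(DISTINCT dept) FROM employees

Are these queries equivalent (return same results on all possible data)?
No, not equivalent

Query 1 returns: [(4,)]
Query 2 returns: [(2,)]

Reason: COUNT(*) counts rows, COUNT(DISTINCT dept) counts unique depts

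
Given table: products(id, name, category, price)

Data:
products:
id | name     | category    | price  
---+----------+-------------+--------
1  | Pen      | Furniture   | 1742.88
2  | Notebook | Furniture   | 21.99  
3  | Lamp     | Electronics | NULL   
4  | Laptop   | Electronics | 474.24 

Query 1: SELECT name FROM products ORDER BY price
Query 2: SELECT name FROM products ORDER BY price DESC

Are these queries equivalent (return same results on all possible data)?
No, not equivalent

Query 1 returns: [('Lamp',), ('Notebook',), ('Laptop',), ('Pen',)]
Query 2 returns: [('Pen',), ('Laptop',), ('Notebook',), ('Lamp',)]

Reason: ASC vs DESC gives opposite ordering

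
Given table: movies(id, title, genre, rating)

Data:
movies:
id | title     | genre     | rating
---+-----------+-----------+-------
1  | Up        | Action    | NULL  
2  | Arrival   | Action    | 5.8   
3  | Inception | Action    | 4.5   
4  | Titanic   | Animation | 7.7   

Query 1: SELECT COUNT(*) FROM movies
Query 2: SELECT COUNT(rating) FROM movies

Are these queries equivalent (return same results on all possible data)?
No, not equivalent

Query 1 returns: [(4,)]
Query 2 returns: [(3,)]

Reason: COUNT(*) includes NULLs, COUNT(column) excludes them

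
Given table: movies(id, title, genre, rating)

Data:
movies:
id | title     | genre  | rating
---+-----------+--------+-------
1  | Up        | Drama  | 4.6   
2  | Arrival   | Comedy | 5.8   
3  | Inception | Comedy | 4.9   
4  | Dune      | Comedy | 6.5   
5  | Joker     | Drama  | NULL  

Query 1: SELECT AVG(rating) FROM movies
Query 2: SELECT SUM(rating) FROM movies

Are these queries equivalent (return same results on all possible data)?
No, not equivalent

Query 1 returns: [(5.45,)]
Query 2 returns: [(21.8,)]

Reason: AVG vs SUM give different aggregate values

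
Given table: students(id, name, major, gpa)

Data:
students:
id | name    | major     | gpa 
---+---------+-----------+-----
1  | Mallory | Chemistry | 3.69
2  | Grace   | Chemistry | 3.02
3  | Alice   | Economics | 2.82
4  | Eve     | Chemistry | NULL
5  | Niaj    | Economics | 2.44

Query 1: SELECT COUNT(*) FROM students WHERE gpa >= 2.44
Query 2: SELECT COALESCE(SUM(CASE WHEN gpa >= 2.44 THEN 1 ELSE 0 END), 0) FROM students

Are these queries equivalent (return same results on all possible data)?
Yes, equivalent

Both queries return: [(4,)]

Reason: COUNT with WHERE vs conditional SUM (COALESCE handles empty-table NULL)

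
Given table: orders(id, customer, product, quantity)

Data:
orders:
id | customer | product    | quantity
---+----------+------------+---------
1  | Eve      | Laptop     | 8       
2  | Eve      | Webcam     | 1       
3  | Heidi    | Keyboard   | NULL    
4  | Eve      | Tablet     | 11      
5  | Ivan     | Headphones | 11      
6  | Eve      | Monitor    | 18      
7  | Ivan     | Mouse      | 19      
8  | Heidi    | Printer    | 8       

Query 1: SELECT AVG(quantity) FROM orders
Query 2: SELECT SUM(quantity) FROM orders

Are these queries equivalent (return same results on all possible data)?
No, not equivalent

Query 1 returns: [(10.857142857142858,)]
Query 2 returns: [(76,)]

Reason: AVG vs SUM give different aggregate values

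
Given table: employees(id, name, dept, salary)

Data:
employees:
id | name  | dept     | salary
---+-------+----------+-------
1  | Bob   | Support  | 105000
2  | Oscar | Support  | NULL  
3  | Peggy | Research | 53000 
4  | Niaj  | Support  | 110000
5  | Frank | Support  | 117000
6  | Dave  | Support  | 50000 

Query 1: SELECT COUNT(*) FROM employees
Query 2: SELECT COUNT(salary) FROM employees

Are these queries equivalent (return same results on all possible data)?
No, not equivalent

Query 1 returns: [(6,)]
Query 2 returns: [(5,)]

Reason: COUNT(*) includes NULLs, COUNT(column) excludes them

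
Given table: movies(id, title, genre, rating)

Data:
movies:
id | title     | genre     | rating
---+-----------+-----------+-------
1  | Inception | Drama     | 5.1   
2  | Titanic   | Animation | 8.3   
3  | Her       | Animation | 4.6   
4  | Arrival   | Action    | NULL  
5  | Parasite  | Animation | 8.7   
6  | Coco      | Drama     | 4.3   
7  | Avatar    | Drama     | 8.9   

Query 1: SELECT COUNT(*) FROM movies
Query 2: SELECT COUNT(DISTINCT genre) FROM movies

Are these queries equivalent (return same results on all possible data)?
No, not equivalent

Query 1 returns: [(7,)]
Query 2 returns: [(3,)]

Reason: COUNT(*) counts rows, COUNT(DISTINCT genre) counts unique genres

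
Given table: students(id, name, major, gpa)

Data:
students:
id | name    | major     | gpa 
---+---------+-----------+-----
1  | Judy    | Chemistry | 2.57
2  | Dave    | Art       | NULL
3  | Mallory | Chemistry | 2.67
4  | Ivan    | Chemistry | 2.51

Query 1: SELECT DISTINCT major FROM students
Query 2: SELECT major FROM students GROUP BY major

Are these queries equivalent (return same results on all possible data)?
Yes, equivalent

Both queries return: [('Art',), ('Chemistry',)]

Reason: Both get unique majors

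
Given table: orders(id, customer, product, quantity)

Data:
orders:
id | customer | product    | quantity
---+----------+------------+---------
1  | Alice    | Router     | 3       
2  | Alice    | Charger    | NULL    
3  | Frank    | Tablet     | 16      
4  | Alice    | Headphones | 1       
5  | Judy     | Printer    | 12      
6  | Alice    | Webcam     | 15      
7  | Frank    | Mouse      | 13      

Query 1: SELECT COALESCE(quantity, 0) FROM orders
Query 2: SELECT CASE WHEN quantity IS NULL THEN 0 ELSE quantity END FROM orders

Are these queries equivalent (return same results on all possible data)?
Yes, equivalent

Both queries return: [(0,), (1,), (3,), (12,), (13,), (15,), (16,)]

Reason: COALESCE vs CASE for NULL handling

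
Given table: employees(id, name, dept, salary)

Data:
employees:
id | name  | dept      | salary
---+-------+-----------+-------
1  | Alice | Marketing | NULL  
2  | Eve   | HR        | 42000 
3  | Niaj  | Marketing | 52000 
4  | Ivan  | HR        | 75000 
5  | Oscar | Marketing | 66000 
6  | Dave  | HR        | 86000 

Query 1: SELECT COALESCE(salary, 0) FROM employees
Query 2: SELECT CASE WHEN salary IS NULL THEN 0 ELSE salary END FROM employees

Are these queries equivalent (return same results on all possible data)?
Yes, equivalent

Both queries return: [(0,), (42000,), (52000,), (66000,), (75000,), (86000,)]

Reason: COALESCE vs CASE for NULL handling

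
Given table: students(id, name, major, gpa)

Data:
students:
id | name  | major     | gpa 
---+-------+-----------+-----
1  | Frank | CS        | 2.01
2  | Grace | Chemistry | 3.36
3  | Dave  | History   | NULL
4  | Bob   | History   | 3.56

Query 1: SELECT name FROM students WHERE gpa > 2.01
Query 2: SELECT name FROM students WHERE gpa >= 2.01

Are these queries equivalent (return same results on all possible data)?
No, not equivalent

Query 1 returns: [('Grace',), ('Bob',)]
Query 2 returns: [('Frank',), ('Grace',), ('Bob',)]

Reason: > vs >= gives different results when gpa = 2.01 exists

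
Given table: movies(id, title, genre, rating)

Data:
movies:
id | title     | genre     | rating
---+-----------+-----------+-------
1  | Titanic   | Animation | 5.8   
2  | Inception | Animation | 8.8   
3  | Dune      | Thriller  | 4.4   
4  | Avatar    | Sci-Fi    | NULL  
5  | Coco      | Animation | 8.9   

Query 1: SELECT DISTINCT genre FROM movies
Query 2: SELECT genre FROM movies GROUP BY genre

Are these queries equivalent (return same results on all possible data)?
Yes, equivalent

Both queries return: [('Animation',), ('Sci-Fi',), ('Thriller',)]

Reason: Both get unique genres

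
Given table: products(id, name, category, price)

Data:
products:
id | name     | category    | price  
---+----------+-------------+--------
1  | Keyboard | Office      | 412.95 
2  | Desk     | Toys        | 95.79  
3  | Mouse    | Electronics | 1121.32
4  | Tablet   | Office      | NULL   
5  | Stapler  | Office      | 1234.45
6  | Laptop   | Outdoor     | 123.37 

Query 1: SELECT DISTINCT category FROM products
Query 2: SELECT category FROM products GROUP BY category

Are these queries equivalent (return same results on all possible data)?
Yes, equivalent

Both queries return: [('Electronics',), ('Office',), ('Outdoor',), ('Toys',)]

Reason: Both get unique categorys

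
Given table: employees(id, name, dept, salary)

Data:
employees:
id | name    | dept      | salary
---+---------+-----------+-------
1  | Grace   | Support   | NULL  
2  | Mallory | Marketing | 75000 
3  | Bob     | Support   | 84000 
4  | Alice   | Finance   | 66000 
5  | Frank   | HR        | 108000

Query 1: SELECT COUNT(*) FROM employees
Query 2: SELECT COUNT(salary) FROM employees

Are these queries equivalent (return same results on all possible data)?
No, not equivalent

Query 1 returns: [(5,)]
Query 2 returns: [(4,)]

Reason: COUNT(*) includes NULLs, COUNT(column) excludes them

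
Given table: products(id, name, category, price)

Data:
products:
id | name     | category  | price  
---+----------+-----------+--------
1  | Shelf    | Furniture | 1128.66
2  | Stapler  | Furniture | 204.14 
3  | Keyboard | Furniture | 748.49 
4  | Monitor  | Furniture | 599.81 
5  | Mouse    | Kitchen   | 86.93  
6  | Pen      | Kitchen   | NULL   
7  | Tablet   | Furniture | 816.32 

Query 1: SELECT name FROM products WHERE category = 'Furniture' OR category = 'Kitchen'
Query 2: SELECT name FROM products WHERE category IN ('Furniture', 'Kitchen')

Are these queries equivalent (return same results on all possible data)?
Yes, equivalent

Both queries return: [('Keyboard',), ('Monitor',), ('Mouse',), ('Pen',), ('Shelf',), ('Stapler',), ('Tablet',)]

Reason: OR vs IN are equivalent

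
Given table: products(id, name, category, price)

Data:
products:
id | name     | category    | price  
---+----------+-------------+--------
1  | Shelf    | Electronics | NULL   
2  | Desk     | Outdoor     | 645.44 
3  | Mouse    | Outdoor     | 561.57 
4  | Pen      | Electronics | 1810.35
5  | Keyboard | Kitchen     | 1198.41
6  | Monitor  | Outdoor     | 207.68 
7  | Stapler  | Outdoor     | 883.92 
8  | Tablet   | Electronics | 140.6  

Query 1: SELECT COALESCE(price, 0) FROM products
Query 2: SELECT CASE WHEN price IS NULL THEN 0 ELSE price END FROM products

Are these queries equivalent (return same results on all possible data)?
Yes, equivalent

Both queries return: [(0,), (140.6,), (207.68,), (561.57,), (645.44,), (883.92,), (1198.41,), (1810.35,)]

Reason: COALESCE vs CASE for NULL handling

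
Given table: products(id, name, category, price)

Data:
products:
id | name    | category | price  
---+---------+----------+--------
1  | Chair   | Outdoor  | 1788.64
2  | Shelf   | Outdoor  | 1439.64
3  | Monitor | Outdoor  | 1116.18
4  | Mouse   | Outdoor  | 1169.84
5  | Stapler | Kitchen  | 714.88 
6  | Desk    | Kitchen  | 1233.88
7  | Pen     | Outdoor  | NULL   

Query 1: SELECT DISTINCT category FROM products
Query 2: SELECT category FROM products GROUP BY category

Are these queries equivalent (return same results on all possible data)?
Yes, equivalent

Both queries return: [('Kitchen',), ('Outdoor',)]

Reason: Both get unique categorys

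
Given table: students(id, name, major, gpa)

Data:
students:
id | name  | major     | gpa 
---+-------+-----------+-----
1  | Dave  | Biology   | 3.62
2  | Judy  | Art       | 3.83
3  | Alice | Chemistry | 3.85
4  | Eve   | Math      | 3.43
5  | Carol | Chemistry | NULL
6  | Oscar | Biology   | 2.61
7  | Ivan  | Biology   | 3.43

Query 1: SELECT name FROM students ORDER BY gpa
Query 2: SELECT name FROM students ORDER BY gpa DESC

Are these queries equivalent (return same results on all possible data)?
No, not equivalent

Query 1 returns: [('Carol',), ('Oscar',), ('Eve',), ('Ivan',), ('Dave',), ('Judy',), ('Alice',)]
Query 2 returns: [('Alice',), ('Judy',), ('Dave',), ('Eve',), ('Ivan',), ('Oscar',), ('Carol',)]

Reason: ASC vs DESC gives opposite ordering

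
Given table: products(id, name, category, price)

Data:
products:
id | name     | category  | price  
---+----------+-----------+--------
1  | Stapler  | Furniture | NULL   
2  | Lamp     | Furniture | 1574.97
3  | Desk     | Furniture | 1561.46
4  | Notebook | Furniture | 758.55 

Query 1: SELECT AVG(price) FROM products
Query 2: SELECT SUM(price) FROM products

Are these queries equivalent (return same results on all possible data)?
No, not equivalent

Query 1 returns: [(1298.3266666666666,)]
Query 2 returns: [(3894.98,)]

Reason: AVG vs SUM give different aggregate values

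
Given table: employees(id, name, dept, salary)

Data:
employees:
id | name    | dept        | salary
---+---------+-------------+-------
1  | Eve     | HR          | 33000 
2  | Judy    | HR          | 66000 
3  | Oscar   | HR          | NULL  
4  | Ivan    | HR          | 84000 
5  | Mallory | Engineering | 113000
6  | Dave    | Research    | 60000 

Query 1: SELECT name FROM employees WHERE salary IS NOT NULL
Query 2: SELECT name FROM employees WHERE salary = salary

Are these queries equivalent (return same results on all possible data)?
Yes, equivalent

Both queries return: [('Dave',), ('Eve',), ('Ivan',), ('Judy',), ('Mallory',)]

Reason: IS NOT NULL vs self-equality (both exclude NULLs)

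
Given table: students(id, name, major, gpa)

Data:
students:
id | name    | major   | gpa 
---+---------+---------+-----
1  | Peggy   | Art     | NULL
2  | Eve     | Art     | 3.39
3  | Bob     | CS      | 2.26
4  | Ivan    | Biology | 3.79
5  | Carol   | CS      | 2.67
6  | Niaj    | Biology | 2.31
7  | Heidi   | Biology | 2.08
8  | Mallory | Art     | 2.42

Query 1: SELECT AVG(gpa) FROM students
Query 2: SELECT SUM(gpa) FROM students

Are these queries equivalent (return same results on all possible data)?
No, not equivalent

Query 1 returns: [(2.7028571428571433,)]
Query 2 returns: [(18.92,)]

Reason: AVG vs SUM give different aggregate values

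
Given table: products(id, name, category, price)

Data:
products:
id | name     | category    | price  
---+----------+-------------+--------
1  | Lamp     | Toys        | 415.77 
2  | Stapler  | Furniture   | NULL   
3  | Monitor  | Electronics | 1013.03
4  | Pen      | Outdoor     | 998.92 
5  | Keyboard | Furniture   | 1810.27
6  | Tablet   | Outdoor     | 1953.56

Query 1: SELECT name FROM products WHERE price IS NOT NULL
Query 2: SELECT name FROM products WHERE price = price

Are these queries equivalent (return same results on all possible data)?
Yes, equivalent

Both queries return: [('Keyboard',), ('Lamp',), ('Monitor',), ('Pen',), ('Tablet',)]

Reason: IS NOT NULL vs self-equality (both exclude NULLs)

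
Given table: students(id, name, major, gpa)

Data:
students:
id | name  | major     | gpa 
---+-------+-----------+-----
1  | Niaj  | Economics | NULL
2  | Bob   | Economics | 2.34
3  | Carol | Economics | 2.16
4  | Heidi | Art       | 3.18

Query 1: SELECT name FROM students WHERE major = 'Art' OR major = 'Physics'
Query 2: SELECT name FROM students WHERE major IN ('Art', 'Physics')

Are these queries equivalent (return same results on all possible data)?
Yes, equivalent

Both queries return: [('Heidi',)]

Reason: OR vs IN are equivalent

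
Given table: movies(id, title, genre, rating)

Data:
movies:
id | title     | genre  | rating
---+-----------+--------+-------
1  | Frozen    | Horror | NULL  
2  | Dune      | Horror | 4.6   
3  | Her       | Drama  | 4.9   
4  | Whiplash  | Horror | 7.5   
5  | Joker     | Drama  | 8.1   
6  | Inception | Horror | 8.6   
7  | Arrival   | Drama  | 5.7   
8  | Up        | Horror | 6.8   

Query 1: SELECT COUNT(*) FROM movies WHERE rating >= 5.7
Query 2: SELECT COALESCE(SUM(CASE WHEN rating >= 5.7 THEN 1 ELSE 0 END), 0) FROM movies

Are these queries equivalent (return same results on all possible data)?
Yes, equivalent

Both queries return: [(5,)]

Reason: COUNT with WHERE vs conditional SUM (COALESCE handles empty-table NULL)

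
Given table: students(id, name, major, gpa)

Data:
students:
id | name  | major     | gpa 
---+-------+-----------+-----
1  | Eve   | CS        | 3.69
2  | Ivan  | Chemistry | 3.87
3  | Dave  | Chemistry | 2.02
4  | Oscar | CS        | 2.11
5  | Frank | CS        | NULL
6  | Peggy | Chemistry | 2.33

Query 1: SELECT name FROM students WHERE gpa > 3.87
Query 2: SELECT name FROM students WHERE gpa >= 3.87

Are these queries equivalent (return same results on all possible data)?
No, not equivalent

Query 1 returns: []
Query 2 returns: [('Ivan',)]

Reason: > vs >= gives different results when gpa = 3.87 exists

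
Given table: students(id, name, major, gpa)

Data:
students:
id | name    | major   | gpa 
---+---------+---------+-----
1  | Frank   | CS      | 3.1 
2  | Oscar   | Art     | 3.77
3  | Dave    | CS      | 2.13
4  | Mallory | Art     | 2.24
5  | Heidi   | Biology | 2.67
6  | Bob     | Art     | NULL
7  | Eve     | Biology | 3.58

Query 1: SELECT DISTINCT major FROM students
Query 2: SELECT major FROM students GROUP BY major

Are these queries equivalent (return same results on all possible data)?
Yes, equivalent

Both queries return: [('Art',), ('Biology',), ('CS',)]

Reason: Both get unique majors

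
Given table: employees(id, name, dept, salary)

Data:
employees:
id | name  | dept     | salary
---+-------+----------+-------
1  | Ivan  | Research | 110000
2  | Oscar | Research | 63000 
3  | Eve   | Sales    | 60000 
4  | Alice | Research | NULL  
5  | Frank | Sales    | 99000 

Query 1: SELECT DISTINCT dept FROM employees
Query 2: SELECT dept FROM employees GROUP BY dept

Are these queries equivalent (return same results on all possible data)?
Yes, equivalent

Both queries return: [('Research',), ('Sales',)]

Reason: Both get unique depts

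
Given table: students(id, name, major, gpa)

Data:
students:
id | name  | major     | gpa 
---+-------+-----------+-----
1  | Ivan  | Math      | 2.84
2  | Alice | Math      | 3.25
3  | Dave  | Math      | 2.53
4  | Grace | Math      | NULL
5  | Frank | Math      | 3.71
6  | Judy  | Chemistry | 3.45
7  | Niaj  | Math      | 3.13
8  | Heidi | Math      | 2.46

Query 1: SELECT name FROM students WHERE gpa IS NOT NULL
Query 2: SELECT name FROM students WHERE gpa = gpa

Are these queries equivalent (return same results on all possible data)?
Yes, equivalent

Both queries return: [('Alice',), ('Dave',), ('Frank',), ('Heidi',), ('Ivan',), ('Judy',), ('Niaj',)]

Reason: IS NOT NULL vs self-equality (both exclude NULLs)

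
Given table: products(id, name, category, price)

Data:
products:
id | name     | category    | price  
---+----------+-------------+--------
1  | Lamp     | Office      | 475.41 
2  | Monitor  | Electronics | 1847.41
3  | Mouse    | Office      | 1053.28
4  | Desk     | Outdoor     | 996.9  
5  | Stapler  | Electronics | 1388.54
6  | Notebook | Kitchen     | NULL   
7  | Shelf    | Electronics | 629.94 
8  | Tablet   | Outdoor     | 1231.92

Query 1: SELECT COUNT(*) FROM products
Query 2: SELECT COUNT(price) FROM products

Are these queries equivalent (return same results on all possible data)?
No, not equivalent

Query 1 returns: [(8,)]
Query 2 returns: [(7,)]

Reason: COUNT(*) includes NULLs, COUNT(column) excludes them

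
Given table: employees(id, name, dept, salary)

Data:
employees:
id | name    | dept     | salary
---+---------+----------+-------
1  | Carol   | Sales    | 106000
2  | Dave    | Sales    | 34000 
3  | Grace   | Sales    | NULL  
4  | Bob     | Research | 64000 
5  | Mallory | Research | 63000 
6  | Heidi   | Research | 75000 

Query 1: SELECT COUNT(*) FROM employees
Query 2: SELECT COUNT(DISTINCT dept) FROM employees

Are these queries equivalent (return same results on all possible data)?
No, not equivalent

Query 1 returns: [(6,)]
Query 2 returns: [(2,)]

Reason: COUNT(*) counts rows, COUNT(DISTINCT dept) counts unique depts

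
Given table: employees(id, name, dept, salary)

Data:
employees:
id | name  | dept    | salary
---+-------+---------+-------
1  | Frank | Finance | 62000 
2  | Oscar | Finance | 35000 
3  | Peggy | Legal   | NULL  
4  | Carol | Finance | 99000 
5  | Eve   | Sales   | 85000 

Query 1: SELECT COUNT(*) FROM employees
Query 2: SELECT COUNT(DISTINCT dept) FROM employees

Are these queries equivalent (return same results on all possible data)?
No, not equivalent

Query 1 returns: [(5,)]
Query 2 returns: [(3,)]

Reason: COUNT(*) counts rows, COUNT(DISTINCT dept) counts unique depts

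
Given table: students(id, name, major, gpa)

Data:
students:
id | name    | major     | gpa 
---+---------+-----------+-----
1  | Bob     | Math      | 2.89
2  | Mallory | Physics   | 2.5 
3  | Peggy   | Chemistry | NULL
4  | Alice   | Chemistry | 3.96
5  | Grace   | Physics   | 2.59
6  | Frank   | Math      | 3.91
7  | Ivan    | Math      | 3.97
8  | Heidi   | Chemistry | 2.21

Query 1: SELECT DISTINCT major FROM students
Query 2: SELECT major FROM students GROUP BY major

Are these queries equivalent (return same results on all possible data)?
Yes, equivalent

Both queries return: [('Chemistry',), ('Math',), ('Physics',)]

Reason: Both get unique majors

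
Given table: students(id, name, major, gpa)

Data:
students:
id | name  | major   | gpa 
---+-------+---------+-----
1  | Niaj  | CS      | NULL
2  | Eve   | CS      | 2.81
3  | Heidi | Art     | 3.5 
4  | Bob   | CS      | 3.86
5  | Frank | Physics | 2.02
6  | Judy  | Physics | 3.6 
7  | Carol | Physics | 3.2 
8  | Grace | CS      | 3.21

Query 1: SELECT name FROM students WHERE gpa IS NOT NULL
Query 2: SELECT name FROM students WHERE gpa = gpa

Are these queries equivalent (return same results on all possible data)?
Yes, equivalent

Both queries return: [('Bob',), ('Carol',), ('Eve',), ('Frank',), ('Grace',), ('Heidi',), ('Judy',)]

Reason: IS NOT NULL vs self-equality (both exclude NULLs)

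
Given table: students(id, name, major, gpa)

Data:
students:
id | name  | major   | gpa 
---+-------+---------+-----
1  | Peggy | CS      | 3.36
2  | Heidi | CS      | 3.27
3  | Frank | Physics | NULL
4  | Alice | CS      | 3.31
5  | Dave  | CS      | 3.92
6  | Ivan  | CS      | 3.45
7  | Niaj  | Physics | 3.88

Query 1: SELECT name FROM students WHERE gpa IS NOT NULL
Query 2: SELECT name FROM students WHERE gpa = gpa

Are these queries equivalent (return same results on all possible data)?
Yes, equivalent

Both queries return: [('Alice',), ('Dave',), ('Heidi',), ('Ivan',), ('Niaj',), ('Peggy',)]

Reason: IS NOT NULL vs self-equality (both exclude NULLs)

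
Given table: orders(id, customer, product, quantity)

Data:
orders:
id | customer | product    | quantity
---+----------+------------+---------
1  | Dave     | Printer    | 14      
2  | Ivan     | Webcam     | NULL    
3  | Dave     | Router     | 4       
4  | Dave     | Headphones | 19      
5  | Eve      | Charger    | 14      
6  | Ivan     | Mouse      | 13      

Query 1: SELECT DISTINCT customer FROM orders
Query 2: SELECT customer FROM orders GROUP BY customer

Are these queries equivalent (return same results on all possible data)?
Yes, equivalent

Both queries return: [('Dave',), ('Eve',), ('Ivan',)]

Reason: Both get unique customers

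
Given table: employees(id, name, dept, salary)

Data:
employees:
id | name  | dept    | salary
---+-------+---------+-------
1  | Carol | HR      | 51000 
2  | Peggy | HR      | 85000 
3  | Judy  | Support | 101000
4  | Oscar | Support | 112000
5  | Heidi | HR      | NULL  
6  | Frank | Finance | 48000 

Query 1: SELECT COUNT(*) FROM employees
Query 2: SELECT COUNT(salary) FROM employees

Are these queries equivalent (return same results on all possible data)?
No, not equivalent

Query 1 returns: [(6,)]
Query 2 returns: [(5,)]

Reason: COUNT(*) includes NULLs, COUNT(column) excludes them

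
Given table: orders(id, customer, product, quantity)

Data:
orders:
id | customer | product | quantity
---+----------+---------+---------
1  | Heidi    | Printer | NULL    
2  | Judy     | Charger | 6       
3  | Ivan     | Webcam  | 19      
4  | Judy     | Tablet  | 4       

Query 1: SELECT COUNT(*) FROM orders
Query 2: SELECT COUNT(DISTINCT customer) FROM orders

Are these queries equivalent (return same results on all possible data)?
No, not equivalent

Query 1 returns: [(4,)]
Query 2 returns: [(3,)]

Reason: COUNT(*) counts rows, COUNT(DISTINCT customer) counts unique customers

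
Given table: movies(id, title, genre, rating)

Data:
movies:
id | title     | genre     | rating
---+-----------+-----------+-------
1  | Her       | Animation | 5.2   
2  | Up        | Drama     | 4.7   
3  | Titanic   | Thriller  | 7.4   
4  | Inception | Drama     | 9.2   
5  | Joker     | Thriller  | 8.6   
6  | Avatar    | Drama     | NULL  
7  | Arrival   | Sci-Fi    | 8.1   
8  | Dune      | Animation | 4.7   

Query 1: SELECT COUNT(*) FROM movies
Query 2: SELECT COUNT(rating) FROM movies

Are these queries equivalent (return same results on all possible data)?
No, not equivalent

Query 1 returns: [(8,)]
Query 2 returns: [(7,)]

Reason: COUNT(*) includes NULLs, COUNT(column) excludes them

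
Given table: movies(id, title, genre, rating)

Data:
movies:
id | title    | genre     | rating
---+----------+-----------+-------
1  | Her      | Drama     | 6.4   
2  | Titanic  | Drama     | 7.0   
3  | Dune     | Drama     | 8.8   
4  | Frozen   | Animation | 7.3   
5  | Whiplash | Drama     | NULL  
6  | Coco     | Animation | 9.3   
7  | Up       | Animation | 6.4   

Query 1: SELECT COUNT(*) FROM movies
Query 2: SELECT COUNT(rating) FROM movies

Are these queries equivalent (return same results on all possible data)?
No, not equivalent

Query 1 returns: [(7,)]
Query 2 returns: [(6,)]

Reason: COUNT(*) includes NULLs, COUNT(column) excludes them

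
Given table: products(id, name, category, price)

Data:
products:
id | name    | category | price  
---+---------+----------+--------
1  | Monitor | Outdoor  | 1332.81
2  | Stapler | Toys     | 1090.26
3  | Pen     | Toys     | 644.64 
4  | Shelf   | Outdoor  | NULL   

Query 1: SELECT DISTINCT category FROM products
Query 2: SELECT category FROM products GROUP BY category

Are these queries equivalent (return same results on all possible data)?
Yes, equivalent

Both queries return: [('Outdoor',), ('Toys',)]

Reason: Both get unique categorys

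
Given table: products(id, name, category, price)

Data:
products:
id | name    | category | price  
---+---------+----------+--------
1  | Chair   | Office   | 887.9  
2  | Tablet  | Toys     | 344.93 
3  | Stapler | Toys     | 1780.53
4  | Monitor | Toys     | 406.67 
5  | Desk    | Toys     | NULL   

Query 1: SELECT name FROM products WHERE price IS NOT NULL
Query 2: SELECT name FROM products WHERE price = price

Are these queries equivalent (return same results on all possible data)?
Yes, equivalent

Both queries return: [('Chair',), ('Monitor',), ('Stapler',), ('Tablet',)]

Reason: IS NOT NULL vs self-equality (both exclude NULLs)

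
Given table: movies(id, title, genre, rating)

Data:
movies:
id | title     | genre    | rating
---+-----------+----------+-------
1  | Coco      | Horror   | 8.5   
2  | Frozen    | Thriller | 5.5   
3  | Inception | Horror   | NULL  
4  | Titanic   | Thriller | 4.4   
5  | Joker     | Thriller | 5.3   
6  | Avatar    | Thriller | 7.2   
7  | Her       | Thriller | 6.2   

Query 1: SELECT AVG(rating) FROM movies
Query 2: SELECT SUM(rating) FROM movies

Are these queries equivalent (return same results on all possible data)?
No, not equivalent

Query 1 returns: [(6.183333333333334,)]
Query 2 returns: [(37.1,)]

Reason: AVG vs SUM give different aggregate values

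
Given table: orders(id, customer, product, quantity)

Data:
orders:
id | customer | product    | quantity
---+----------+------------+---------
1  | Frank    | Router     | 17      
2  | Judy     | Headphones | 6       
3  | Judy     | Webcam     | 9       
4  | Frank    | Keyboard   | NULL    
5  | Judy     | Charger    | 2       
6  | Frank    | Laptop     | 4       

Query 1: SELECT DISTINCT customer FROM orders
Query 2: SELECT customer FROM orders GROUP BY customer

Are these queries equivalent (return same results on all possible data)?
Yes, equivalent

Both queries return: [('Frank',), ('Judy',)]

Reason: Both get unique customers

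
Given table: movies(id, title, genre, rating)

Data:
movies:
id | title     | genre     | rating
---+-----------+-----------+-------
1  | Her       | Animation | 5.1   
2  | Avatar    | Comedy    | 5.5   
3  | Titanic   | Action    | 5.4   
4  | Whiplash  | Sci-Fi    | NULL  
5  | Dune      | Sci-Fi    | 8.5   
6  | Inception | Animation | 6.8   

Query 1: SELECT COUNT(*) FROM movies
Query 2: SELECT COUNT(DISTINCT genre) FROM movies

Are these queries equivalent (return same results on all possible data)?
No, not equivalent

Query 1 returns: [(6,)]
Query 2 returns: [(4,)]

Reason: COUNT(*) counts rows, COUNT(DISTINCT genre) counts unique genres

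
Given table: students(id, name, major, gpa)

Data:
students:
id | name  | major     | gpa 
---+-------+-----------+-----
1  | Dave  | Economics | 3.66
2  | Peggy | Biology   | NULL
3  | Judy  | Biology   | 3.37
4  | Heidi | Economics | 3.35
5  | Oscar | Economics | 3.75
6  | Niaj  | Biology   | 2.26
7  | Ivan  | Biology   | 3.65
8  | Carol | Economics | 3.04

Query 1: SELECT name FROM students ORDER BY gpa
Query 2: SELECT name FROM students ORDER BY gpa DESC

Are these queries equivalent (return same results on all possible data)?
No, not equivalent

Query 1 returns: [('Peggy',), ('Niaj',), ('Carol',), ('Heidi',), ('Judy',), ('Ivan',), ('Dave',), ('Oscar',)]
Query 2 returns: [('Oscar',), ('Dave',), ('Ivan',), ('Judy',), ('Heidi',), ('Carol',), ('Niaj',), ('Peggy',)]

Reason: ASC vs DESC gives opposite ordering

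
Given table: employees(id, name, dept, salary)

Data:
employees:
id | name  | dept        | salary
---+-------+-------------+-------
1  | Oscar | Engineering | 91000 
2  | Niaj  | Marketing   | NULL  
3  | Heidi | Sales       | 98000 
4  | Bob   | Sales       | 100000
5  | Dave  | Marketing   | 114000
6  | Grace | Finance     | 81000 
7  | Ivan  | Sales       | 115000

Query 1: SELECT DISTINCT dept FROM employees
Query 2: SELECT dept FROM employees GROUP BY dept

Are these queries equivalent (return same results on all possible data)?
Yes, equivalent

Both queries return: [('Engineering',), ('Finance',), ('Marketing',), ('Sales',)]

Reason: Both get unique depts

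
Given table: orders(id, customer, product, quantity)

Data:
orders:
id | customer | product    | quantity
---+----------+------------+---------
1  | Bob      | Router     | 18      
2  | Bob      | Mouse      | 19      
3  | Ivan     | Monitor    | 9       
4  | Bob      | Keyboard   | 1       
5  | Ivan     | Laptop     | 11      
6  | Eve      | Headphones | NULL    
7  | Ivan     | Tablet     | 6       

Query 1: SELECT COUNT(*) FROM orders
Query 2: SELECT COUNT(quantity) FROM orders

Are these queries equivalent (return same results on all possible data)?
No, not equivalent

Query 1 returns: [(7,)]
Query 2 returns: [(6,)]

Reason: COUNT(*) includes NULLs, COUNT(column) excludes them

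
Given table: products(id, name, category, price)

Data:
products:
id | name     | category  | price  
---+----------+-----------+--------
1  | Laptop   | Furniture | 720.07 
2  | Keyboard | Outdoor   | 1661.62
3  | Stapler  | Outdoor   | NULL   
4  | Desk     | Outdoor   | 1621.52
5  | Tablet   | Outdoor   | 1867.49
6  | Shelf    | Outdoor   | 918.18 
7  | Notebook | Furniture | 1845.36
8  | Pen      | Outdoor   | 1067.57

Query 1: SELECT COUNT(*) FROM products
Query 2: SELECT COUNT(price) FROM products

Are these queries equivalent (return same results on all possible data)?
No, not equivalent

Query 1 returns: [(8,)]
Query 2 returns: [(7,)]

Reason: COUNT(*) includes NULLs, COUNT(column) excludes them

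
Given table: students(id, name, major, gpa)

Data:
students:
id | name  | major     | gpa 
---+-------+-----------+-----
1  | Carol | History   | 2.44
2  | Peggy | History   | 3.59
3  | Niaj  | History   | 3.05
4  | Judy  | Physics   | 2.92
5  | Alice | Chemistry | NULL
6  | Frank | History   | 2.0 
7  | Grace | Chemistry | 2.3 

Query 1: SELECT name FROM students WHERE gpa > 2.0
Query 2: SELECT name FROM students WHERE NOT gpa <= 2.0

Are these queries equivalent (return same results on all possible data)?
Yes, equivalent

Both queries return: [('Carol',), ('Grace',), ('Judy',), ('Niaj',), ('Peggy',)]

Reason: Both filter gpa > 2.0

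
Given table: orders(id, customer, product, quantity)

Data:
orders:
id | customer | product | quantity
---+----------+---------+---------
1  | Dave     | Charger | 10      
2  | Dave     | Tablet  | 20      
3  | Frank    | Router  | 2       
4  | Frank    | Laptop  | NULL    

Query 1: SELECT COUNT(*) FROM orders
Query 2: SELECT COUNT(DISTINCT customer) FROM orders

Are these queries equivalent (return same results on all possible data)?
No, not equivalent

Query 1 returns: [(4,)]
Query 2 returns: [(2,)]

Reason: COUNT(*) counts rows, COUNT(DISTINCT customer) counts unique customers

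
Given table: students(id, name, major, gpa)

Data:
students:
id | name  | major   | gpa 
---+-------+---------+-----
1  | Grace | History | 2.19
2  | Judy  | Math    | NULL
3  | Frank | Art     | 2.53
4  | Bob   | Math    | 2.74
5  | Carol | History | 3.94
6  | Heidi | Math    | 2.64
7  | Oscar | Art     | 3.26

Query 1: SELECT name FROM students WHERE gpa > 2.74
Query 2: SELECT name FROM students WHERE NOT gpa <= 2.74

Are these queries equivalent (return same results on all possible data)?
Yes, equivalent

Both queries return: [('Carol',), ('Oscar',)]

Reason: Both filter gpa > 2.74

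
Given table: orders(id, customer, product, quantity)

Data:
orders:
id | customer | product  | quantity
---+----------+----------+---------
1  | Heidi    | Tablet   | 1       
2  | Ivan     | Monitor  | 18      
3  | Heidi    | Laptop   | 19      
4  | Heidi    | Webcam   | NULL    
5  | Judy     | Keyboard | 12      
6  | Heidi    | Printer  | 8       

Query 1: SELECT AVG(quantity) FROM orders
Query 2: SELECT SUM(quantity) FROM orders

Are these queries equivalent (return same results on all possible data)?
No, not equivalent

Query 1 returns: [(11.6,)]
Query 2 returns: [(58,)]

Reason: AVG vs SUM give different aggregate values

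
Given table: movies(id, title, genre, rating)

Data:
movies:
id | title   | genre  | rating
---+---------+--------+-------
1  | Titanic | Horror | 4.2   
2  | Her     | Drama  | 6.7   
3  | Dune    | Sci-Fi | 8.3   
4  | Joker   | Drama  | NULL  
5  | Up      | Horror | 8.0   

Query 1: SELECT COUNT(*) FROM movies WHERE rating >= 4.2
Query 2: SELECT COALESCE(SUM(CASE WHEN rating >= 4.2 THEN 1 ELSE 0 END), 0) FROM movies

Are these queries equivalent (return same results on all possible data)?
Yes, equivalent

Both queries return: [(4,)]

Reason: COUNT with WHERE vs conditional SUM (COALESCE handles empty-table NULL)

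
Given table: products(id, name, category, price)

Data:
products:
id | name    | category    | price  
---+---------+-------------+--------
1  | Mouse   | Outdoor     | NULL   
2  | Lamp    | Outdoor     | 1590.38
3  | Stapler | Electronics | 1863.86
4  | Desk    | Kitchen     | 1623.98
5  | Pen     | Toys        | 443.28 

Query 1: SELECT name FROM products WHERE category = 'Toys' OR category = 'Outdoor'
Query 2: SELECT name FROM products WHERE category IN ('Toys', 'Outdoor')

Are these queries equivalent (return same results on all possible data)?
Yes, equivalent

Both queries return: [('Lamp',), ('Mouse',), ('Pen',)]

Reason: OR vs IN are equivalent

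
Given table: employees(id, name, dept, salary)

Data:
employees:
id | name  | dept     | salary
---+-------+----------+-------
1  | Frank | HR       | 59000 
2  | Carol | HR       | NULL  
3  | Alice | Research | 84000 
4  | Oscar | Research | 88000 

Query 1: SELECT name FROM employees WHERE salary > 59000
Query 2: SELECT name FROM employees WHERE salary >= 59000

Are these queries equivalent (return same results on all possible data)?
No, not equivalent

Query 1 returns: [('Alice',), ('Oscar',)]
Query 2 returns: [('Frank',), ('Alice',), ('Oscar',)]

Reason: > vs >= gives different results when salary = 59000 exists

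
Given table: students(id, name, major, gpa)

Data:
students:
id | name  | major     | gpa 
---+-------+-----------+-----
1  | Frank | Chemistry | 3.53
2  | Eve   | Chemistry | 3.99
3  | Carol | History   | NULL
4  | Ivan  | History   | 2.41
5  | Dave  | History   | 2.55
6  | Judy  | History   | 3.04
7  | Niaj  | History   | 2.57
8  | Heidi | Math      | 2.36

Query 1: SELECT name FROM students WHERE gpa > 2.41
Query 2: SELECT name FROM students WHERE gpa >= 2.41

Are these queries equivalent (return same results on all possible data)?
No, not equivalent

Query 1 returns: [('Frank',), ('Eve',), ('Dave',), ('Judy',), ('Niaj',)]
Query 2 returns: [('Frank',), ('Eve',), ('Ivan',), ('Dave',), ('Judy',), ('Niaj',)]

Reason: > vs >= gives different results when gpa = 2.41 exists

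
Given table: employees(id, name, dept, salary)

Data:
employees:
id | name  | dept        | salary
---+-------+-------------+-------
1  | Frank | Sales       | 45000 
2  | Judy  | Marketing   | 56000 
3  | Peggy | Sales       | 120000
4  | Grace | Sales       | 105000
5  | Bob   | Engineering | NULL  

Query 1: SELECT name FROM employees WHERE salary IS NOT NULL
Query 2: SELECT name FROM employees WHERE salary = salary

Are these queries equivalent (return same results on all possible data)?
Yes, equivalent

Both queries return: [('Frank',), ('Grace',), ('Judy',), ('Peggy',)]

Reason: IS NOT NULL vs self-equality (both exclude NULLs)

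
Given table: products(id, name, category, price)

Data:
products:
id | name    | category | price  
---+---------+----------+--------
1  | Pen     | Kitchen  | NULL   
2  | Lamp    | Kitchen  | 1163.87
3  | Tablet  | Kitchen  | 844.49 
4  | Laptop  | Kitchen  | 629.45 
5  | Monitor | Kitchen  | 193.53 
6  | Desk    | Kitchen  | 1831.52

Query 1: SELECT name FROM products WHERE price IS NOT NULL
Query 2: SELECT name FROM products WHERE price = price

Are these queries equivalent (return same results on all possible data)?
Yes, equivalent

Both queries return: [('Desk',), ('Lamp',), ('Laptop',), ('Monitor',), ('Tablet',)]

Reason: IS NOT NULL vs self-equality (both exclude NULLs)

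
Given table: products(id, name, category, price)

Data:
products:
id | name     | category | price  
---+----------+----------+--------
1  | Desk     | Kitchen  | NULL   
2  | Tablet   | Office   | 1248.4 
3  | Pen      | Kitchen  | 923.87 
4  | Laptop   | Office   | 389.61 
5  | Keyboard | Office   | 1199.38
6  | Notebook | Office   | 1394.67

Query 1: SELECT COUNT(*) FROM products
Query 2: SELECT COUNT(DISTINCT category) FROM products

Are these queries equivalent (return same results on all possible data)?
No, not equivalent

Query 1 returns: [(6,)]
Query 2 returns: [(2,)]

Reason: COUNT(*) counts rows, COUNT(DISTINCT category) counts unique categorys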